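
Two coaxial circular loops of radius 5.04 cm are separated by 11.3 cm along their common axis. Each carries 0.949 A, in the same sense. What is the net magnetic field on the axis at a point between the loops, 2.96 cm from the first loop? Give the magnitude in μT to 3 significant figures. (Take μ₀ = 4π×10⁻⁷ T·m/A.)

B ≈ 9.22 μT

Each loop contributes B = μ₀IR²/[2(R²+z²)^(3/2)] on the axis, with z measured from that loop.
Loop 1 (z = 0.0296 m): B₁ = 7.59×10⁻⁶ T. Loop 2 (z = 0.0834 m): B₂ = 1.64×10⁻⁶ T.
The fields add: B = B₁ + B₂ = 9.22×10⁻⁶ T.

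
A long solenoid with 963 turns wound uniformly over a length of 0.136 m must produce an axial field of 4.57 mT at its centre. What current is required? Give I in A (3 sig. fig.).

Inside a long solenoid B = μ₀nI with n = 7081 m⁻¹, so I = B/(μ₀n).
I = 4.57×10⁻³ / (4π×10⁻⁷ × 7081) = 0.514 A.

I ≈ 0.514 A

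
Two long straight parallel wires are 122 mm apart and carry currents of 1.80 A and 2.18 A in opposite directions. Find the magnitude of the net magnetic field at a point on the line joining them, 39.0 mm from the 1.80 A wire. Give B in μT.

Each long wire gives B = μ₀I/(2πd). Distances are d₁ = 0.039 m and d₂ = 0.083 m.
B₁ = 9.23×10⁻⁶ T, B₂ = 5.25×10⁻⁶ T.
Between antiparallel currents both contributions point the same way, so they add. B = B₁ + B₂ = 9.23×10⁻⁶ + 5.25×10⁻⁶ = 1.45×10⁻⁵ T.

B ≈ 14.5 μT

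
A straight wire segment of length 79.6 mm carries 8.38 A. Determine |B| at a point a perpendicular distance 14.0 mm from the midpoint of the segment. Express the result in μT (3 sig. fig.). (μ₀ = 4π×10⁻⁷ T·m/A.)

B ≈ 113 μT

For a finite straight segment, B = (μ₀I/4πd)(sinθ₁ + sinθ₂), where θ₁, θ₂ are the angles from the perpendicular to each end.
The perpendicular from the point meets the wire at its midpoint, so each end is L/2 = 0.0398 m away along the wire.
sinθ₁ = 0.0398/√(0.0398²+0.014²) = 0.9433; sinθ₂ = 0.0398/√(0.0398²+0.014²) = 0.9433.
B = (4π×10⁻⁷ × 8.38) / (4π × 0.014) × (0.9433 + 0.9433) = 1.13×10⁻⁴ T.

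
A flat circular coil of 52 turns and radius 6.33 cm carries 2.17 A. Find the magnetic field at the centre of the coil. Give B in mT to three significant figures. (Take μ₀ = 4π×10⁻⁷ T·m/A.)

For an N-turn flat coil, B = Nμ₀I/(2R) with R = 0.0633 m.
B = 52 × 2.15×10⁻⁵ T = 1.12×10⁻³ T.

B ≈ 1.12 mT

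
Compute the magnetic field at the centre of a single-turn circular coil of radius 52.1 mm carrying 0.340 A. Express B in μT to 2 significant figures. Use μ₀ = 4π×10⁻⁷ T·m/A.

At the centre of a circular loop the Biot–Savart law gives B = μ₀I/(2R).
B = (4π×10⁻⁷ × 0.340) / (2 × 0.0521) = 4.10×10⁻⁶ T.

B ≈ 4.1 μT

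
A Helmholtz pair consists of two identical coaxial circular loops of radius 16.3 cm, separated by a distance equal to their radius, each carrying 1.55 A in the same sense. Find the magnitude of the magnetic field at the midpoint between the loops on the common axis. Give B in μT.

B ≈ 8.55 μT

Each loop contributes B = μ₀IR²/[2(R²+z²)^(3/2)] on the axis, with z measured from that loop.
Loop 1 (z = 0.0815 m): B₁ = 4.28×10⁻⁶ T. Loop 2 (z = 0.0815 m): B₂ = 4.28×10⁻⁶ T.
The fields add: B = B₁ + B₂ = 8.55×10⁻⁶ T.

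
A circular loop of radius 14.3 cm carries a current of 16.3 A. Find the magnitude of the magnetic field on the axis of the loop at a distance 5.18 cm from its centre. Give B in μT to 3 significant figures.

On the axis of a circular loop, B = μ₀IR² / [2(R²+z²)^(3/2)].
R² + z² = (0.143)² + (0.0518)² = 0.02313 m², and (R²+z²)^(3/2) = 3.52×10⁻³ m³.
B = (4π×10⁻⁷ × 16.3 × 0.02045) / (2 × 3.52×10⁻³) = 5.95×10⁻⁵ T.

B ≈ 59.5 μT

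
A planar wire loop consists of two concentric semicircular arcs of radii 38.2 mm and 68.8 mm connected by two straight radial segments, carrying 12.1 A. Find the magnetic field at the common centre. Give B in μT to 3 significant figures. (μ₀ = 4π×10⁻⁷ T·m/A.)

The radial connectors point toward the centre, so dl × r̂ = 0 and they contribute nothing.
Each semicircle gives μ₀I/(4R): inner arc 9.95×10⁻⁵ T, outer arc 5.53×10⁻⁵ T.
The two arcs carry current in opposite angular senses, so their fields oppose: B = |9.95×10⁻⁵ − 5.53×10⁻⁵| = 4.43×10⁻⁵ T.

B ≈ 44.3 μT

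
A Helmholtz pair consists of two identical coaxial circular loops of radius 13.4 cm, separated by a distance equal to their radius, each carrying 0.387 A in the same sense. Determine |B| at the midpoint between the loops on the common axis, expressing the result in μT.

B ≈ 2.60 μT

Each loop contributes B = μ₀IR²/[2(R²+z²)^(3/2)] on the axis, with z measured from that loop.
Loop 1 (z = 0.067 m): B₁ = 1.30×10⁻⁶ T. Loop 2 (z = 0.067 m): B₂ = 1.30×10⁻⁶ T.
The fields add: B = B₁ + B₂ = 2.60×10⁻⁶ T.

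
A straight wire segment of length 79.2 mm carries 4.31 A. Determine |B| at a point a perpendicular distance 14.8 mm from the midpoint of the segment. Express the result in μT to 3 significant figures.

B ≈ 54.6 μT

For a finite straight segment, B = (μ₀I/4πd)(sinθ₁ + sinθ₂), where θ₁, θ₂ are the angles from the perpendicular to each end.
The perpendicular from the point meets the wire at its midpoint, so each end is L/2 = 0.0396 m away along the wire.
sinθ₁ = 0.0396/√(0.0396²+0.0148²) = 0.9367; sinθ₂ = 0.0396/√(0.0396²+0.0148²) = 0.9367.
B = (4π×10⁻⁷ × 4.31) / (4π × 0.0148) × (0.9367 + 0.9367) = 5.46×10⁻⁵ T.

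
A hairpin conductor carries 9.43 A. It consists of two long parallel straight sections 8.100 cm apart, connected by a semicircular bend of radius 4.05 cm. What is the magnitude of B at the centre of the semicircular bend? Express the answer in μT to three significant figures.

B ≈ 120 μT

The semicircular arc contributes B_arc = μ₀I·π/(4πR) = μ₀I/(4R) = 7.31×10⁻⁵ T.
Each semi-infinite lead is at perpendicular distance R = 0.0405 m from the centre, with the perpendicular foot at its near end, so it contributes μ₀I/(4πR); both point the same way, together 4.66×10⁻⁵ T.
Arc and leads all point the same direction: B = 7.31×10⁻⁵ + 4.66×10⁻⁵ = 1.20×10⁻⁴ T.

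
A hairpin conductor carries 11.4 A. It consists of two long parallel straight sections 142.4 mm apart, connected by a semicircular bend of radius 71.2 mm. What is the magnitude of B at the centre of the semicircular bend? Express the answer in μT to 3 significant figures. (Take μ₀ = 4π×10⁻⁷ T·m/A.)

The semicircular arc contributes B_arc = μ₀I·π/(4πR) = μ₀I/(4R) = 5.03×10⁻⁵ T.
Each semi-infinite lead is at perpendicular distance R = 0.0712 m from the centre, with the perpendicular foot at its near end, so it contributes μ₀I/(4πR); both point the same way, together 3.20×10⁻⁵ T.
Arc and leads all point the same direction: B = 5.03×10⁻⁵ + 3.20×10⁻⁵ = 8.23×10⁻⁵ T.

B ≈ 82.3 μT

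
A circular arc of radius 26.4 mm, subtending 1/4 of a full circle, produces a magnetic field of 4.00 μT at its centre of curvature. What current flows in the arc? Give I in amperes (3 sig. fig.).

I ≈ 0.672 A

For a circular arc, B = μ₀Iφ/(4πR) with φ in radians; here φ = 1.571 rad.
So I = 4πRB/(μ₀φ) = 4π × 0.0264 × 4.00×10⁻⁶ / (4π×10⁻⁷ × 1.571) = 0.672 A.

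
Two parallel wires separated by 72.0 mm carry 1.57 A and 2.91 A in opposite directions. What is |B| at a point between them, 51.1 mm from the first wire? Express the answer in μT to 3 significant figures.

Each long wire gives B = μ₀I/(2πd). Distances are d₁ = 0.0511 m and d₂ = 0.0209 m.
B₁ = 6.14×10⁻⁶ T, B₂ = 2.78×10⁻⁵ T.
Between antiparallel currents both contributions point the same way, so they add. B = B₁ + B₂ = 6.14×10⁻⁶ + 2.78×10⁻⁵ = 3.40×10⁻⁵ T.

B ≈ 34.0 μT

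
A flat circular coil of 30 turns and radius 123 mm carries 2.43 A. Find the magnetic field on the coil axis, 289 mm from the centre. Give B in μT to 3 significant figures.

For an N-turn flat coil, B = Nμ₀IR²/[2(R²+z²)^(3/2)] with R = 0.123 m, z = 0.289 m.
B = 30 × 7.46×10⁻⁷ T = 2.24×10⁻⁵ T.

B ≈ 22.4 μT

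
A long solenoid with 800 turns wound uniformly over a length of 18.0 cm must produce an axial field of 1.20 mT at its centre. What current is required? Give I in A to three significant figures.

I ≈ 0.215 A

Inside a long solenoid B = μ₀nI with n = 4444 m⁻¹, so I = B/(μ₀n).
I = 1.20×10⁻³ / (4π×10⁻⁷ × 4444) = 0.215 A.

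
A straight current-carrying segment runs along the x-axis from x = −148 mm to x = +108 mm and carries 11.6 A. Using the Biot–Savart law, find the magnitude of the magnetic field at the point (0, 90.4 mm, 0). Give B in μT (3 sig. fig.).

For a finite straight segment, B = (μ₀I/4πd)(sinθ₁ + sinθ₂), where θ₁, θ₂ are the angles from the perpendicular to each end.
The perpendicular distance is d = 0.0904 m; the end-offsets along the wire are a = 0.148 m and b = 0.108 m.
sinθ₁ = 0.148/√(0.148²+0.0904²) = 0.8534; sinθ₂ = 0.108/√(0.108²+0.0904²) = 0.7668.
B = (4π×10⁻⁷ × 11.6) / (4π × 0.0904) × (0.8534 + 0.7668) = 2.08×10⁻⁵ T.

B ≈ 20.8 μT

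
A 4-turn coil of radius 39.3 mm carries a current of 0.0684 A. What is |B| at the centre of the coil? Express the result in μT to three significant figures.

B ≈ 4.37 μT

For an N-turn flat coil, B = Nμ₀I/(2R) with R = 0.0393 m.
B = 4 × 1.09×10⁻⁶ T = 4.37×10⁻⁶ T.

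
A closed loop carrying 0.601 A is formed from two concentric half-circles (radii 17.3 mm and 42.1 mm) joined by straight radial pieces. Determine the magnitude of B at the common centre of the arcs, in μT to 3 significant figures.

The radial connectors point toward the centre, so dl × r̂ = 0 and they contribute nothing.
Each semicircle gives μ₀I/(4R): inner arc 1.09×10⁻⁵ T, outer arc 4.48×10⁻⁶ T.
The two arcs carry current in opposite angular senses, so their fields oppose: B = |1.09×10⁻⁵ − 4.48×10⁻⁶| = 6.43×10⁻⁶ T.

B ≈ 6.43 μT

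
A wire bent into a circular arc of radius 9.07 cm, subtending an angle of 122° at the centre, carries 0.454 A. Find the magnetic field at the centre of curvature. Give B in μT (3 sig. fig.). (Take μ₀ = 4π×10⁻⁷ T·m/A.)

The Biot–Savart field of a circular arc at its centre is B = μ₀Iφ/(4πR), with φ = 2.129 rad.
B = (4π×10⁻⁷ × 0.454 × 2.129) / (4π × 0.0907) = 1.07×10⁻⁶ T.

B ≈ 1.07 μT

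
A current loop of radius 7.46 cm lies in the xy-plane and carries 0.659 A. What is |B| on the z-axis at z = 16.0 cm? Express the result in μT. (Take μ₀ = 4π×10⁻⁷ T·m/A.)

On the axis of a circular loop, B = μ₀IR² / [2(R²+z²)^(3/2)].
R² + z² = (0.0746)² + (0.16)² = 0.03117 m², and (R²+z²)^(3/2) = 5.50×10⁻³ m³.
B = (4π×10⁻⁷ × 0.659 × 0.005565) / (2 × 5.50×10⁻³) = 4.19×10⁻⁷ T.

B ≈ 0.419 μT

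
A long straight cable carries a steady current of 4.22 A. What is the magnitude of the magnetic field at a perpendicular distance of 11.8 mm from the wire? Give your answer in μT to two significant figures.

For an infinitely long straight wire, B = μ₀I/(2πd).
B = (4π×10⁻⁷ × 4.22) / (2π × 0.0118) = 7.15×10⁻⁵ T.

B ≈ 72 μT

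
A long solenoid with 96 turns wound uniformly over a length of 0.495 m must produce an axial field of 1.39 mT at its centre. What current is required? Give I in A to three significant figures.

I ≈ 5.70 A

Inside a long solenoid B = μ₀nI with n = 193.9 m⁻¹, so I = B/(μ₀n).
I = 1.39×10⁻³ / (4π×10⁻⁷ × 193.9) = 5.70 A.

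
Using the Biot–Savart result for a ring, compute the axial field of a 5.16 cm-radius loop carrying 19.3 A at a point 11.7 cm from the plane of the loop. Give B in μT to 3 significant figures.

On the axis of a circular loop, B = μ₀IR² / [2(R²+z²)^(3/2)].
R² + z² = (0.0516)² + (0.117)² = 0.01635 m², and (R²+z²)^(3/2) = 2.09×10⁻³ m³.
B = (4π×10⁻⁷ × 19.3 × 0.002663) / (2 × 2.09×10⁻³) = 1.54×10⁻⁵ T.

B ≈ 15.4 μT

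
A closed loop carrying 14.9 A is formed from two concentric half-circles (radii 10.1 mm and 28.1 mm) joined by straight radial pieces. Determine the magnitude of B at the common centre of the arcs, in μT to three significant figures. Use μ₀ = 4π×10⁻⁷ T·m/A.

The radial connectors point toward the centre, so dl × r̂ = 0 and they contribute nothing.
Each semicircle gives μ₀I/(4R): inner arc 4.63×10⁻⁴ T, outer arc 1.67×10⁻⁴ T.
The two arcs carry current in opposite angular senses, so their fields oppose: B = |4.63×10⁻⁴ − 1.67×10⁻⁴| = 2.97×10⁻⁴ T.

B ≈ 297 μT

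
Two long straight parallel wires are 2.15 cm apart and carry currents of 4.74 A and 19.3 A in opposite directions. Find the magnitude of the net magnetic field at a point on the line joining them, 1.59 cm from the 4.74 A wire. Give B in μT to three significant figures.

B ≈ 749 μT

Each long wire gives B = μ₀I/(2πd). Distances are d₁ = 0.0159 m and d₂ = 0.0056 m.
B₁ = 5.96×10⁻⁵ T, B₂ = 6.89×10⁻⁴ T.
Between antiparallel currents both contributions point the same way, so they add. B = B₁ + B₂ = 5.96×10⁻⁵ + 6.89×10⁻⁴ = 7.49×10⁻⁴ T.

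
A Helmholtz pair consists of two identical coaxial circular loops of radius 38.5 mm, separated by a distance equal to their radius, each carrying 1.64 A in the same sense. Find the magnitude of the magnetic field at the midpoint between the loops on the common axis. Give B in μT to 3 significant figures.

Each loop contributes B = μ₀IR²/[2(R²+z²)^(3/2)] on the axis, with z measured from that loop.
Loop 1 (z = 0.01925 m): B₁ = 1.92×10⁻⁵ T. Loop 2 (z = 0.01925 m): B₂ = 1.92×10⁻⁵ T.
The fields add: B = B₁ + B₂ = 3.83×10⁻⁵ T.

B ≈ 38.3 μT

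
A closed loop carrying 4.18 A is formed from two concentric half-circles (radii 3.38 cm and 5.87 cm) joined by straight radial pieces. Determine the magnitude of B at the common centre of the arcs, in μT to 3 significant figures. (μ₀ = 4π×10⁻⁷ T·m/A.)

B ≈ 16.5 μT

The radial connectors point toward the centre, so dl × r̂ = 0 and they contribute nothing.
Each semicircle gives μ₀I/(4R): inner arc 3.89×10⁻⁵ T, outer arc 2.24×10⁻⁵ T.
The two arcs carry current in opposite angular senses, so their fields oppose: B = |3.89×10⁻⁵ − 2.24×10⁻⁵| = 1.65×10⁻⁵ T.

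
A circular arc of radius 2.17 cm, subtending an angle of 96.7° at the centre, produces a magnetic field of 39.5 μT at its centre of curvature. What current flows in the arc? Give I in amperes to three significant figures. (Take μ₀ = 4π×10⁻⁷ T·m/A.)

I ≈ 5.08 A

For a circular arc, B = μ₀Iφ/(4πR) with φ in radians; here φ = 1.688 rad.
So I = 4πRB/(μ₀φ) = 4π × 0.0217 × 3.95×10⁻⁵ / (4π×10⁻⁷ × 1.688) = 5.08 A.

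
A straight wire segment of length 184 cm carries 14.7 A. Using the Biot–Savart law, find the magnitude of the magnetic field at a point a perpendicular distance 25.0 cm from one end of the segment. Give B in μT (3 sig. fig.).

B ≈ 5.83 μT

For a finite straight segment, B = (μ₀I/4πd)(sinθ₁ + sinθ₂), where θ₁, θ₂ are the angles from the perpendicular to each end.
The perpendicular foot is at one end, so the two end-offsets along the wire are 0 and L = 1.84 m.
sinθ₁ = 0/√(0²+0.25²) = 0.0000; sinθ₂ = 1.84/√(1.84²+0.25²) = 0.9909.
B = (4π×10⁻⁷ × 14.7) / (4π × 0.25) × (0.0000 + 0.9909) = 5.83×10⁻⁶ T.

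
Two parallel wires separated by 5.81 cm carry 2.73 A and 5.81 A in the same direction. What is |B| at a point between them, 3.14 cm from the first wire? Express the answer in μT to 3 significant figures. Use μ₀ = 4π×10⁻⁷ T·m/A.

B ≈ 26.1 μT

Each long wire gives B = μ₀I/(2πd). Distances are d₁ = 0.0314 m and d₂ = 0.0267 m.
B₁ = 1.74×10⁻⁵ T, B₂ = 4.35×10⁻⁵ T.
Between parallel currents the two contributions point in opposite directions, so they subtract. B = |B₁ − B₂| = |1.74×10⁻⁵ − 4.35×10⁻⁵| = 2.61×10⁻⁵ T.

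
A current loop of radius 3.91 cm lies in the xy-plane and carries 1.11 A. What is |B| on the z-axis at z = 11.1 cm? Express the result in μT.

B ≈ 0.654 μT

On the axis of a circular loop, B = μ₀IR² / [2(R²+z²)^(3/2)].
R² + z² = (0.0391)² + (0.111)² = 0.01385 m², and (R²+z²)^(3/2) = 1.63×10⁻³ m³.
B = (4π×10⁻⁷ × 1.11 × 0.001529) / (2 × 1.63×10⁻³) = 6.54×10⁻⁷ T.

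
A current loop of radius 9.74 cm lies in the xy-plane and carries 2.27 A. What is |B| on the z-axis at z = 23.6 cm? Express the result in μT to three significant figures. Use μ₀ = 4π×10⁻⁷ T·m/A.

On the axis of a circular loop, B = μ₀IR² / [2(R²+z²)^(3/2)].
R² + z² = (0.0974)² + (0.236)² = 0.06518 m², and (R²+z²)^(3/2) = 1.66×10⁻² m³.
B = (4π×10⁻⁷ × 2.27 × 0.009487) / (2 × 1.66×10⁻²) = 8.13×10⁻⁷ T.

B ≈ 0.813 μT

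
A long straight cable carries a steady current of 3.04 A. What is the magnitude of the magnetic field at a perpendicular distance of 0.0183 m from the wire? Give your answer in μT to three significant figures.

B ≈ 33.2 μT

For an infinitely long straight wire, B = μ₀I/(2πd).
B = (4π×10⁻⁷ × 3.04) / (2π × 0.0183) = 3.32×10⁻⁵ T.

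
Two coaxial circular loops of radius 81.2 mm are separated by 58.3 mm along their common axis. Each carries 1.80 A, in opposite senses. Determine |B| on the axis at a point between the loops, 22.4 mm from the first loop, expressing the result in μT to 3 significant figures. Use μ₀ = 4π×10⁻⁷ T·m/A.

Each loop contributes B = μ₀IR²/[2(R²+z²)^(3/2)] on the axis, with z measured from that loop.
Loop 1 (z = 0.0224 m): B₁ = 1.25×10⁻⁵ T. Loop 2 (z = 0.0359 m): B₂ = 1.07×10⁻⁵ T.
The fields oppose: B = |B₁ − B₂| = 1.82×10⁻⁶ T.

B ≈ 1.82 μT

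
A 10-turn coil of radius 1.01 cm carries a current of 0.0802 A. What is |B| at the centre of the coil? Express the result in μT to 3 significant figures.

B ≈ 49.9 μT

For an N-turn flat coil, B = Nμ₀I/(2R) with R = 0.0101 m.
B = 10 × 4.99×10⁻⁶ T = 4.99×10⁻⁵ T.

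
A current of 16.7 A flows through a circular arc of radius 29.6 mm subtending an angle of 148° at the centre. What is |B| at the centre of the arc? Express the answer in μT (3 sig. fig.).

The Biot–Savart field of a circular arc at its centre is B = μ₀Iφ/(4πR), with φ = 2.583 rad.
B = (4π×10⁻⁷ × 16.7 × 2.583) / (4π × 0.0296) = 1.46×10⁻⁴ T.

B ≈ 146 μT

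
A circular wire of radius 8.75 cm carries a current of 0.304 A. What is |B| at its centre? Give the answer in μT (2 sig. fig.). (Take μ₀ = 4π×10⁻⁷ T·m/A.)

At the centre of a circular loop the Biot–Savart law gives B = μ₀I/(2R).
B = (4π×10⁻⁷ × 0.304) / (2 × 0.0875) = 2.18×10⁻⁶ T.

B ≈ 2.2 μT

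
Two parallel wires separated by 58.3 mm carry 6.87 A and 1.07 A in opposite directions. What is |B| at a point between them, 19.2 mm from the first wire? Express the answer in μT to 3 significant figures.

B ≈ 77.0 μT

Each long wire gives B = μ₀I/(2πd). Distances are d₁ = 0.0192 m and d₂ = 0.0391 m.
B₁ = 7.16×10⁻⁵ T, B₂ = 5.47×10⁻⁶ T.
Between antiparallel currents both contributions point the same way, so they add. B = B₁ + B₂ = 7.16×10⁻⁵ + 5.47×10⁻⁶ = 7.70×10⁻⁵ T.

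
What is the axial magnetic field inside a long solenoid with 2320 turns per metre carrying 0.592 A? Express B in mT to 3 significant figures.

Inside a long solenoid, B = μ₀nI with n = 2320 turns/m.
B = 4π×10⁻⁷ × 2320 × 0.592 = 1.73×10⁻³ T.

B ≈ 1.73 mT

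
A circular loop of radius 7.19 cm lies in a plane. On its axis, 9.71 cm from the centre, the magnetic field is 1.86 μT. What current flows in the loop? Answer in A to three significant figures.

On the axis of a loop, B = μ₀IR²/[2(R²+z²)^(3/2)], so I = 2B(R²+z²)^(3/2)/(μ₀R²).
R² + z² = 0.00517 + 0.009428 = 0.0146 m²; raised to 3/2 gives 1.76×10⁻³ m³.
I = 2 × 1.86×10⁻⁶ × 1.76×10⁻³ / (1.26×10⁻⁶ × 0.00517) = 1.01 A.

I ≈ 1.01 A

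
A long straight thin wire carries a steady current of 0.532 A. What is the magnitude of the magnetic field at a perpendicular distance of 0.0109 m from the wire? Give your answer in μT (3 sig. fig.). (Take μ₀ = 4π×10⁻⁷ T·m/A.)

For an infinitely long straight wire, B = μ₀I/(2πd).
B = (4π×10⁻⁷ × 0.532) / (2π × 0.0109) = 9.76×10⁻⁶ T.

B ≈ 9.76 μT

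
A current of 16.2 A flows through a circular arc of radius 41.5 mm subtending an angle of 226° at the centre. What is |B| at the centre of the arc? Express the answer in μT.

B ≈ 154 μT

The Biot–Savart field of a circular arc at its centre is B = μ₀Iφ/(4πR), with φ = 3.944 rad.
B = (4π×10⁻⁷ × 16.2 × 3.944) / (4π × 0.0415) = 1.54×10⁻⁴ T.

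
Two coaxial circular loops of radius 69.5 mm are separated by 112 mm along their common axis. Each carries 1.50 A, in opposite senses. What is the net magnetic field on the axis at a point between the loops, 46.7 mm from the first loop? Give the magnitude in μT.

Each loop contributes B = μ₀IR²/[2(R²+z²)^(3/2)] on the axis, with z measured from that loop.
Loop 1 (z = 0.0467 m): B₁ = 7.75×10⁻⁶ T. Loop 2 (z = 0.0653 m): B₂ = 5.25×10⁻⁶ T.
The fields oppose: B = |B₁ − B₂| = 2.51×10⁻⁶ T.

B ≈ 2.51 μT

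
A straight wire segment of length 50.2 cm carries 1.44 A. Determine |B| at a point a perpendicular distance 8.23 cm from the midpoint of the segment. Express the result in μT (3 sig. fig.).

For a finite straight segment, B = (μ₀I/4πd)(sinθ₁ + sinθ₂), where θ₁, θ₂ are the angles from the perpendicular to each end.
The perpendicular from the point meets the wire at its midpoint, so each end is L/2 = 0.251 m away along the wire.
sinθ₁ = 0.251/√(0.251²+0.0823²) = 0.9502; sinθ₂ = 0.251/√(0.251²+0.0823²) = 0.9502.
B = (4π×10⁻⁷ × 1.44) / (4π × 0.0823) × (0.9502 + 0.9502) = 3.33×10⁻⁶ T.

B ≈ 3.33 μT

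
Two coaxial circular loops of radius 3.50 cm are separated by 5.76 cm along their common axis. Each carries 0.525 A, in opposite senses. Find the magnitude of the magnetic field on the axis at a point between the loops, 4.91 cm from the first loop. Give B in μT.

Each loop contributes B = μ₀IR²/[2(R²+z²)^(3/2)] on the axis, with z measured from that loop.
Loop 1 (z = 0.0491 m): B₁ = 1.84×10⁻⁶ T. Loop 2 (z = 0.0085 m): B₂ = 8.65×10⁻⁶ T.
The fields oppose: B = |B₁ − B₂| = 6.81×10⁻⁶ T.

B ≈ 6.81 μT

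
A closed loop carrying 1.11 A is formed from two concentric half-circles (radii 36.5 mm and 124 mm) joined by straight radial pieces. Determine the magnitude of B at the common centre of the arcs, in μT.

B ≈ 6.74 μT

The radial connectors point toward the centre, so dl × r̂ = 0 and they contribute nothing.
Each semicircle gives μ₀I/(4R): inner arc 9.55×10⁻⁶ T, outer arc 2.81×10⁻⁶ T.
The two arcs carry current in opposite angular senses, so their fields oppose: B = |9.55×10⁻⁶ − 2.81×10⁻⁶| = 6.74×10⁻⁶ T.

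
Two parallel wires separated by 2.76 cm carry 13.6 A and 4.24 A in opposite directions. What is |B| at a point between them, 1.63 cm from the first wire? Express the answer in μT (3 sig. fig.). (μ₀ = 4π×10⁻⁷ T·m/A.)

Each long wire gives B = μ₀I/(2πd). Distances are d₁ = 0.0163 m and d₂ = 0.0113 m.
B₁ = 1.67×10⁻⁴ T, B₂ = 7.50×10⁻⁵ T.
Between antiparallel currents both contributions point the same way, so they add. B = B₁ + B₂ = 1.67×10⁻⁴ + 7.50×10⁻⁵ = 2.42×10⁻⁴ T.

B ≈ 242 μT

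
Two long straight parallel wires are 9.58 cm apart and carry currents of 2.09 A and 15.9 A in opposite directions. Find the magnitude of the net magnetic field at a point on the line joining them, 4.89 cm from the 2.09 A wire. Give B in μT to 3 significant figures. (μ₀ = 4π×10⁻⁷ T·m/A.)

Each long wire gives B = μ₀I/(2πd). Distances are d₁ = 0.0489 m and d₂ = 0.0469 m.
B₁ = 8.55×10⁻⁶ T, B₂ = 6.78×10⁻⁵ T.
Between antiparallel currents both contributions point the same way, so they add. B = B₁ + B₂ = 8.55×10⁻⁶ + 6.78×10⁻⁵ = 7.64×10⁻⁵ T.

B ≈ 76.4 μT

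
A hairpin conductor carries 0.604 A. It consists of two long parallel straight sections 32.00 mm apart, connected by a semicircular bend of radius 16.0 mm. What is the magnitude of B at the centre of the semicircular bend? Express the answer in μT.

The semicircular arc contributes B_arc = μ₀I·π/(4πR) = μ₀I/(4R) = 1.19×10⁻⁵ T.
Each semi-infinite lead is at perpendicular distance R = 0.016 m from the centre, with the perpendicular foot at its near end, so it contributes μ₀I/(4πR); both point the same way, together 7.55×10⁻⁶ T.
Arc and leads all point the same direction: B = 1.19×10⁻⁵ + 7.55×10⁻⁶ = 1.94×10⁻⁵ T.

B ≈ 19.4 μT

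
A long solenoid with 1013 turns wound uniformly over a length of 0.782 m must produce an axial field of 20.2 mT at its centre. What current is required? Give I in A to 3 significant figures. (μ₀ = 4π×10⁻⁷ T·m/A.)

Inside a long solenoid B = μ₀nI with n = 1295 m⁻¹, so I = B/(μ₀n).
I = 2.02×10⁻² / (4π×10⁻⁷ × 1295) = 12.4 A.

I ≈ 12.4 A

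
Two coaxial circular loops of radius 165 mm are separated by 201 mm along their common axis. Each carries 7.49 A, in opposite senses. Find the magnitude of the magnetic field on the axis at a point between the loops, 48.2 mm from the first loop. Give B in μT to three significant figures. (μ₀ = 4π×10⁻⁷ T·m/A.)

Each loop contributes B = μ₀IR²/[2(R²+z²)^(3/2)] on the axis, with z measured from that loop.
Loop 1 (z = 0.0482 m): B₁ = 2.52×10⁻⁵ T. Loop 2 (z = 0.1528 m): B₂ = 1.13×10⁻⁵ T.
The fields oppose: B = |B₁ − B₂| = 1.40×10⁻⁵ T.

B ≈ 14.0 μT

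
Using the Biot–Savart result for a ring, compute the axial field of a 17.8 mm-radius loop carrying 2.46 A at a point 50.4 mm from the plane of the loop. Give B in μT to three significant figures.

On the axis of a circular loop, B = μ₀IR² / [2(R²+z²)^(3/2)].
R² + z² = (0.0178)² + (0.0504)² = 0.002857 m², and (R²+z²)^(3/2) = 1.53×10⁻⁴ m³.
B = (4π×10⁻⁷ × 2.46 × 0.0003168) / (2 × 1.53×10⁻⁴) = 3.21×10⁻⁶ T.

B ≈ 3.21 μT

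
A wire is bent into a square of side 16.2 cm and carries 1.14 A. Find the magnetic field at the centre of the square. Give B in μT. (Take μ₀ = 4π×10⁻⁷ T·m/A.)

B ≈ 7.96 μT

Each side is a finite straight segment at perpendicular distance d = a/(2 tan(π/4)) = 0.081 m from the centre, with end-angles ±π/4.
One side contributes B₁ = (μ₀I/4πd)·2 sin(π/4) = 1.99×10⁻⁶ T.
All 4 sides add in the same direction: B = 4 × 1.99×10⁻⁶ = 7.96×10⁻⁶ T.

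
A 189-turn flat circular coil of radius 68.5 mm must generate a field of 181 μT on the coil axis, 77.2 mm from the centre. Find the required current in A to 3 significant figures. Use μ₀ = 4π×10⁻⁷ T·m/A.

I ≈ 0.357 A

For an N-turn coil, B = Nμ₀IR²/[2(R²+z²)^(3/2)] with R = 0.0685 m, z = 0.0772 m, so I = 2B(R²+z²)^(3/2)/(Nμ₀R²) = 2 × 1.81×10⁻⁴ × 1.10×10⁻³ / (189 × 4π×10⁻⁷ × 0.004692) = 0.357 A.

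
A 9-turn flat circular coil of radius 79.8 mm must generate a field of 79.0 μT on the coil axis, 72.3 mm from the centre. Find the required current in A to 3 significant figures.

I ≈ 2.74 A

For an N-turn coil, B = Nμ₀IR²/[2(R²+z²)^(3/2)] with R = 0.0798 m, z = 0.0723 m, so I = 2B(R²+z²)^(3/2)/(Nμ₀R²) = 2 × 7.90×10⁻⁵ × 1.25×10⁻³ / (9 × 4π×10⁻⁷ × 0.006368) = 2.74 A.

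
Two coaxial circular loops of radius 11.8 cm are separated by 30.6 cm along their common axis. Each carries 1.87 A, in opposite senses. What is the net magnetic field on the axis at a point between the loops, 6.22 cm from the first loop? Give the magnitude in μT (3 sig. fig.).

Each loop contributes B = μ₀IR²/[2(R²+z²)^(3/2)] on the axis, with z measured from that loop.
Loop 1 (z = 0.0622 m): B₁ = 6.89×10⁻⁶ T. Loop 2 (z = 0.2438 m): B₂ = 8.23×10⁻⁷ T.
The fields oppose: B = |B₁ − B₂| = 6.07×10⁻⁶ T.

B ≈ 6.07 μT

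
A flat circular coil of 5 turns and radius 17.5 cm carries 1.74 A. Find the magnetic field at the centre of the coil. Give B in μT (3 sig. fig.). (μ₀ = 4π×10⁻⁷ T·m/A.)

B ≈ 31.2 μT

For an N-turn flat coil, B = Nμ₀I/(2R) with R = 0.175 m.
B = 5 × 6.25×10⁻⁶ T = 3.12×10⁻⁵ T.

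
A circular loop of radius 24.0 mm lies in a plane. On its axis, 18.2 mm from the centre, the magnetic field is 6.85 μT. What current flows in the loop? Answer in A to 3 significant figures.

On the axis of a loop, B = μ₀IR²/[2(R²+z²)^(3/2)], so I = 2B(R²+z²)^(3/2)/(μ₀R²).
R² + z² = 0.000576 + 0.0003312 = 0.0009072 m²; raised to 3/2 gives 2.73×10⁻⁵ m³.
I = 2 × 6.85×10⁻⁶ × 2.73×10⁻⁵ / (1.26×10⁻⁶ × 0.000576) = 0.517 A.

I ≈ 0.517 A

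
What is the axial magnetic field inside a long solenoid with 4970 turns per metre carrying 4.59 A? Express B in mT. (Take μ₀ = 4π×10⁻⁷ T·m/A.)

B ≈ 28.7 mT

Inside a long solenoid, B = μ₀nI with n = 4970 turns/m.
B = 4π×10⁻⁷ × 4970 × 4.59 = 2.87×10⁻² T.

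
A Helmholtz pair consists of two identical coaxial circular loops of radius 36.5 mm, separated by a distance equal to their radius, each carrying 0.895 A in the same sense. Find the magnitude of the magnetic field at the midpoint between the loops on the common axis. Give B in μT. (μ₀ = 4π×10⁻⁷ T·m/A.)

Each loop contributes B = μ₀IR²/[2(R²+z²)^(3/2)] on the axis, with z measured from that loop.
Loop 1 (z = 0.01825 m): B₁ = 1.10×10⁻⁵ T. Loop 2 (z = 0.01825 m): B₂ = 1.10×10⁻⁵ T.
The fields add: B = B₁ + B₂ = 2.20×10⁻⁵ T.

B ≈ 22.0 μT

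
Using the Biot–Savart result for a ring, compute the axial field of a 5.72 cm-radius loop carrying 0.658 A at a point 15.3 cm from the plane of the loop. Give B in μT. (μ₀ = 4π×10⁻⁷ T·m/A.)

On the axis of a circular loop, B = μ₀IR² / [2(R²+z²)^(3/2)].
R² + z² = (0.0572)² + (0.153)² = 0.02668 m², and (R²+z²)^(3/2) = 4.36×10⁻³ m³.
B = (4π×10⁻⁷ × 0.658 × 0.003272) / (2 × 4.36×10⁻³) = 3.10×10⁻⁷ T.

B ≈ 0.310 μT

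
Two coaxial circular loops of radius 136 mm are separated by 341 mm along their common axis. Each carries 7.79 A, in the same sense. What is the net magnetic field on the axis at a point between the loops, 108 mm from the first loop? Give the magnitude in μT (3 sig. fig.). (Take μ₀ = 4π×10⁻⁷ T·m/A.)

B ≈ 21.9 μT

Each loop contributes B = μ₀IR²/[2(R²+z²)^(3/2)] on the axis, with z measured from that loop.
Loop 1 (z = 0.108 m): B₁ = 1.73×10⁻⁵ T. Loop 2 (z = 0.233 m): B₂ = 4.61×10⁻⁶ T.
The fields add: B = B₁ + B₂ = 2.19×10⁻⁵ T.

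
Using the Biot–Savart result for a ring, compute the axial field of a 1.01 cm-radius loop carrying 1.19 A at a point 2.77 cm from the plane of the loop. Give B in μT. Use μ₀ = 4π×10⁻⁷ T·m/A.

B ≈ 2.98 μT

On the axis of a circular loop, B = μ₀IR² / [2(R²+z²)^(3/2)].
R² + z² = (0.0101)² + (0.0277)² = 0.0008693 m², and (R²+z²)^(3/2) = 2.56×10⁻⁵ m³.
B = (4π×10⁻⁷ × 1.19 × 0.000102) / (2 × 2.56×10⁻⁵) = 2.98×10⁻⁶ T.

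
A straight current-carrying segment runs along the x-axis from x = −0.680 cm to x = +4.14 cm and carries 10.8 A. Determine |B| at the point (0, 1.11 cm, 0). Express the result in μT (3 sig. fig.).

For a finite straight segment, B = (μ₀I/4πd)(sinθ₁ + sinθ₂), where θ₁, θ₂ are the angles from the perpendicular to each end.
The perpendicular distance is d = 0.0111 m; the end-offsets along the wire are a = 0.0068 m and b = 0.0414 m.
sinθ₁ = 0.0068/√(0.0068²+0.0111²) = 0.5224; sinθ₂ = 0.0414/√(0.0414²+0.0111²) = 0.9659.
B = (4π×10⁻⁷ × 10.8) / (4π × 0.0111) × (0.5224 + 0.9659) = 1.45×10⁻⁴ T.

B ≈ 145 μT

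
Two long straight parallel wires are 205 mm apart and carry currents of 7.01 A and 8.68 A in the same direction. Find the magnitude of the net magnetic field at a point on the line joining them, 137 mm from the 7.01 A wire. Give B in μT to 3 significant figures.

B ≈ 15.3 μT

Each long wire gives B = μ₀I/(2πd). Distances are d₁ = 0.137 m and d₂ = 0.068 m.
B₁ = 1.02×10⁻⁵ T, B₂ = 2.55×10⁻⁵ T.
Between parallel currents the two contributions point in opposite directions, so they subtract. B = |B₁ − B₂| = |1.02×10⁻⁵ − 2.55×10⁻⁵| = 1.53×10⁻⁵ T.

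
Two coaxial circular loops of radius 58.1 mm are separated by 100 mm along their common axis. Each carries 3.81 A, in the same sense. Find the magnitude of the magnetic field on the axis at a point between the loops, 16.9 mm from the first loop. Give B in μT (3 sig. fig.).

B ≈ 44.2 μT

Each loop contributes B = μ₀IR²/[2(R²+z²)^(3/2)] on the axis, with z measured from that loop.
Loop 1 (z = 0.0169 m): B₁ = 3.65×10⁻⁵ T. Loop 2 (z = 0.0831 m): B₂ = 7.75×10⁻⁶ T.
The fields add: B = B₁ + B₂ = 4.42×10⁻⁵ T.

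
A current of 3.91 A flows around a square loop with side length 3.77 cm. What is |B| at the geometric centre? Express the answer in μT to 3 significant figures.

B ≈ 117 μT

Each side is a finite straight segment at perpendicular distance d = a/(2 tan(π/4)) = 0.01885 m from the centre, with end-angles ±π/4.
One side contributes B₁ = (μ₀I/4πd)·2 sin(π/4) = 2.93×10⁻⁵ T.
All 4 sides add in the same direction: B = 4 × 2.93×10⁻⁵ = 1.17×10⁻⁴ T.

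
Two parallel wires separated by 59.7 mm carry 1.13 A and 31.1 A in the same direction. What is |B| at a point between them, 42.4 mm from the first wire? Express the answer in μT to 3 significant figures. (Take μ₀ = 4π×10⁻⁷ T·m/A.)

B ≈ 354 μT

Each long wire gives B = μ₀I/(2πd). Distances are d₁ = 0.0424 m and d₂ = 0.0173 m.
B₁ = 5.33×10⁻⁶ T, B₂ = 3.60×10⁻⁴ T.
Between parallel currents the two contributions point in opposite directions, so they subtract. B = |B₁ − B₂| = |5.33×10⁻⁶ − 3.60×10⁻⁴| = 3.54×10⁻⁴ T.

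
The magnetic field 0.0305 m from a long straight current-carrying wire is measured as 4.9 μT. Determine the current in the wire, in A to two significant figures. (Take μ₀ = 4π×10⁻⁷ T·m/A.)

I ≈ 0.75 A

For a long straight wire B = μ₀I/(2πd), so I = 2πdB/μ₀.
I = 2π × 0.0305 × 4.90×10⁻⁶ / (4π×10⁻⁷) = 0.747 A.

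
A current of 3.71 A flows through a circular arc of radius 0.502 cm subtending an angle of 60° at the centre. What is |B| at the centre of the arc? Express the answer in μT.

The Biot–Savart field of a circular arc at its centre is B = μ₀Iφ/(4πR), with φ = 1.047 rad.
B = (4π×10⁻⁷ × 3.71 × 1.047) / (4π × 0.00502) = 7.74×10⁻⁵ T.

B ≈ 77.4 μT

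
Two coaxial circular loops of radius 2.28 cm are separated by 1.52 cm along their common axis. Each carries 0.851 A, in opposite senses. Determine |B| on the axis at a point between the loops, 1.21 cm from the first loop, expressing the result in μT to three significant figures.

B ≈ 6.65 μT

Each loop contributes B = μ₀IR²/[2(R²+z²)^(3/2)] on the axis, with z measured from that loop.
Loop 1 (z = 0.0121 m): B₁ = 1.62×10⁻⁵ T. Loop 2 (z = 0.0031 m): B₂ = 2.28×10⁻⁵ T.
The fields oppose: B = |B₁ − B₂| = 6.65×10⁻⁶ T.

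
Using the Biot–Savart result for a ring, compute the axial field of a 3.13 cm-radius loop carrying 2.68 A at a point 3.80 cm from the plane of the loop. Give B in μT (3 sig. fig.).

B ≈ 13.8 μT

On the axis of a circular loop, B = μ₀IR² / [2(R²+z²)^(3/2)].
R² + z² = (0.0313)² + (0.038)² = 0.002424 m², and (R²+z²)^(3/2) = 1.19×10⁻⁴ m³.
B = (4π×10⁻⁷ × 2.68 × 0.0009797) / (2 × 1.19×10⁻⁴) = 1.38×10⁻⁵ T.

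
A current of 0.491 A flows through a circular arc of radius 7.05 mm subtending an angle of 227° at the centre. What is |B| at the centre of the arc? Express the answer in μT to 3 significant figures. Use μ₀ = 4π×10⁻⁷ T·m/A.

B ≈ 27.6 μT

The Biot–Savart field of a circular arc at its centre is B = μ₀Iφ/(4πR), with φ = 3.962 rad.
B = (4π×10⁻⁷ × 0.491 × 3.962) / (4π × 0.00705) = 2.76×10⁻⁵ T.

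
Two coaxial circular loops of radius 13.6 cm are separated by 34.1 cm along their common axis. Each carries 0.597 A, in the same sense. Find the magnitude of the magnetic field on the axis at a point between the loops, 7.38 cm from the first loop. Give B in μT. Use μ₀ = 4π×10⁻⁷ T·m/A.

B ≈ 2.13 μT

Each loop contributes B = μ₀IR²/[2(R²+z²)^(3/2)] on the axis, with z measured from that loop.
Loop 1 (z = 0.0738 m): B₁ = 1.87×10⁻⁶ T. Loop 2 (z = 0.2672 m): B₂ = 2.57×10⁻⁷ T.
The fields add: B = B₁ + B₂ = 2.13×10⁻⁶ T.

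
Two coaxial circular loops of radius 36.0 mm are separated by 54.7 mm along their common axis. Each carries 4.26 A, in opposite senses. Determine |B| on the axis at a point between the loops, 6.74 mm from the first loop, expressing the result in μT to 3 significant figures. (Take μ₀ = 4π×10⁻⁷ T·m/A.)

B ≈ 54.5 μT

Each loop contributes B = μ₀IR²/[2(R²+z²)^(3/2)] on the axis, with z measured from that loop.
Loop 1 (z = 0.00674 m): B₁ = 7.06×10⁻⁵ T. Loop 2 (z = 0.04796 m): B₂ = 1.61×10⁻⁵ T.
The fields oppose: B = |B₁ − B₂| = 5.45×10⁻⁵ T.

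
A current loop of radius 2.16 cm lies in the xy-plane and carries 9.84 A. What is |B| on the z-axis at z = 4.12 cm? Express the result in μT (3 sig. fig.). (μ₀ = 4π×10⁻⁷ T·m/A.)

B ≈ 28.7 μT

On the axis of a circular loop, B = μ₀IR² / [2(R²+z²)^(3/2)].
R² + z² = (0.0216)² + (0.0412)² = 0.002164 m², and (R²+z²)^(3/2) = 1.01×10⁻⁴ m³.
B = (4π×10⁻⁷ × 9.84 × 0.0004666) / (2 × 1.01×10⁻⁴) = 2.87×10⁻⁵ T.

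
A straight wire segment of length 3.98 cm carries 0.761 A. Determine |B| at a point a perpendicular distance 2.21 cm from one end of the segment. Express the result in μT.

B ≈ 3.01 μT

For a finite straight segment, B = (μ₀I/4πd)(sinθ₁ + sinθ₂), where θ₁, θ₂ are the angles from the perpendicular to each end.
The perpendicular foot is at one end, so the two end-offsets along the wire are 0 and L = 0.0398 m.
sinθ₁ = 0/√(0²+0.0221²) = 0.0000; sinθ₂ = 0.0398/√(0.0398²+0.0221²) = 0.8743.
B = (4π×10⁻⁷ × 0.761) / (4π × 0.0221) × (0.0000 + 0.8743) = 3.01×10⁻⁶ T.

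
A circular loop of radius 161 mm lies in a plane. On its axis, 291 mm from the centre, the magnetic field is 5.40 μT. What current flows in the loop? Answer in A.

I ≈ 12.2 A

On the axis of a loop, B = μ₀IR²/[2(R²+z²)^(3/2)], so I = 2B(R²+z²)^(3/2)/(μ₀R²).
R² + z² = 0.02592 + 0.08468 = 0.1106 m²; raised to 3/2 gives 3.68×10⁻² m³.
I = 2 × 5.40×10⁻⁶ × 3.68×10⁻² / (1.26×10⁻⁶ × 0.02592) = 12.2 A.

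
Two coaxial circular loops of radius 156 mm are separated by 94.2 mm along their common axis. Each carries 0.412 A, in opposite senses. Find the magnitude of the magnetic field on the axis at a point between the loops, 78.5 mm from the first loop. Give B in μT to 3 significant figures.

B ≈ 0.452 μT

Each loop contributes B = μ₀IR²/[2(R²+z²)^(3/2)] on the axis, with z measured from that loop.
Loop 1 (z = 0.0785 m): B₁ = 1.18×10⁻⁶ T. Loop 2 (z = 0.0157 m): B₂ = 1.63×10⁻⁶ T.
The fields oppose: B = |B₁ − B₂| = 4.52×10⁻⁷ T.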